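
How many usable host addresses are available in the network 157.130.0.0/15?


Host bits = 32 - 15 = 17
Total addresses = 2^17 = 131072
Usable = total - 2 (network and broadcast)
Usable hosts: 131070


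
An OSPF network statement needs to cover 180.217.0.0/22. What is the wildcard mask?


Subnet mask: 255.255.252.0
Wildcard = 255.255.255.255 - subnet mask
255 - 255 = 0
255 - 255 = 0
255 - 252 = 3
255 - 0 = 255
Wildcard: 0.0.3.255


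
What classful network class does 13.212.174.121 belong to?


First octet: 13
Binary: 00001101
0xxxxxxx -> Class A (1-126)
Class A, default mask 255.0.0.0 (/8)


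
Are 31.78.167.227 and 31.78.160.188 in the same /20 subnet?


Mask: 255.255.240.0
31.78.167.227 AND mask = 31.78.160.0
31.78.160.188 AND mask = 31.78.160.0
Yes, same subnet (31.78.160.0)


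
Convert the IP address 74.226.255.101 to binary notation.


74 = 01001010
226 = 11100010
255 = 11111111
101 = 01100101
Binary: 01001010.11100010.11111111.01100101


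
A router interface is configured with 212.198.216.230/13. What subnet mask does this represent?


/13 means 13 network bits, 19 host bits
Binary: 11111111111110000000000000000000
Mask: 255.248.0.0


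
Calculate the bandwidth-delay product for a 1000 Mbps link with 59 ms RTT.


BDP = bandwidth * RTT
= 1000 Mbps * 59 ms
= 1000 * 1e6 * 59 / 1000 bits
= 59000000 bits
= 7375000 bytes
= 7202.1484 KB
BDP = 59000000 bits (7375000 bytes)


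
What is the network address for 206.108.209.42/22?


IP:   11001110.01101100.11010001.00101010
Mask: 11111111.11111111.11111100.00000000
AND operation:
Net:  11001110.01101100.11010000.00000000
Network: 206.108.208.0/22


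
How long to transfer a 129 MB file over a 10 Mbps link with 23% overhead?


Effective throughput = 10 * (1 - 23/100) = 7.7 Mbps
File size in Mb = 129 * 8 = 1032 Mb
Time = 1032 / 7.7
Time = 134.026 seconds


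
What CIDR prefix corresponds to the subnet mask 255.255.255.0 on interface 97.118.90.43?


Binary: 11111111.11111111.11111111.00000000
Count leading 1s
Prefix: /24


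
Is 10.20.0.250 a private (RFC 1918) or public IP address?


RFC 1918 private ranges:
  10.0.0.0/8 (10.0.0.0 - 10.255.255.255)
  172.16.0.0/12 (172.16.0.0 - 172.31.255.255)
  192.168.0.0/16 (192.168.0.0 - 192.168.255.255)
Private (in 10.0.0.0/8)


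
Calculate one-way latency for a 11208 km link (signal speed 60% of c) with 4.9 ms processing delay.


Speed = 0.6 * 3e5 km/s = 180000 km/s
Propagation delay = 11208 / 180000 = 0.0623 s = 62.2667 ms
Processing delay = 4.9 ms
Total one-way latency = 67.1667 ms


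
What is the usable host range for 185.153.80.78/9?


Network: 185.128.0.0
Broadcast: 185.255.255.255
First usable = network + 1
Last usable = broadcast - 1
Range: 185.128.0.1 to 185.255.255.254


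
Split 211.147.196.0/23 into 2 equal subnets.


New prefix = 23 + 1 = 24
Each subnet has 256 addresses
  211.147.196.0/24
  211.147.197.0/24
Subnets: 211.147.196.0/24, 211.147.197.0/24


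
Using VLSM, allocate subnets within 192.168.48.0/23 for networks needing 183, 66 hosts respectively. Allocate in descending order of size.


183 hosts -> /24 (254 usable): 192.168.48.0/24
66 hosts -> /25 (126 usable): 192.168.49.0/25
Allocation: 192.168.48.0/24 (183 hosts, 254 usable); 192.168.49.0/25 (66 hosts, 126 usable)


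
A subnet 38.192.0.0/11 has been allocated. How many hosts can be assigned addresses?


Host bits = 32 - 11 = 21
Total addresses = 2^21 = 2097152
Usable = total - 2 (network and broadcast)
Usable hosts: 2097150


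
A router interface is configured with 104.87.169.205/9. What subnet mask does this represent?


/9 means 9 network bits, 23 host bits
Binary: 11111111100000000000000000000000
Mask: 255.128.0.0


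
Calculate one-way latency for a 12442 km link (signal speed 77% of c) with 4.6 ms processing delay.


Speed = 0.77 * 3e5 km/s = 231000 km/s
Propagation delay = 12442 / 231000 = 0.0539 s = 53.8615 ms
Processing delay = 4.6 ms
Total one-way latency = 58.4615 ms


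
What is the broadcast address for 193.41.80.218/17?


Network: 193.41.0.0/17
Host bits = 15
Set all host bits to 1:
Broadcast: 193.41.127.255


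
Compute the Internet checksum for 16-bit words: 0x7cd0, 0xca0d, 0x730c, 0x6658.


Sum all words (with carry folding):
+ 0x7cd0 = 0x7cd0
+ 0xca0d = 0x46de
+ 0x730c = 0xb9ea
+ 0x6658 = 0x2043
One's complement: ~0x2043
Checksum = 0xdfbc


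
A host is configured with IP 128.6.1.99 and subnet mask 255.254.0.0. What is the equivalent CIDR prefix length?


Binary: 11111111.11111110.00000000.00000000
Count leading 1s
Prefix: /15


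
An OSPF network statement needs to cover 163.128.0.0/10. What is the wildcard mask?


Subnet mask: 255.192.0.0
Wildcard = 255.255.255.255 - subnet mask
255 - 255 = 0
255 - 192 = 63
255 - 0 = 255
255 - 0 = 255
Wildcard: 0.63.255.255


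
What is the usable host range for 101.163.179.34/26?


Network: 101.163.179.0
Broadcast: 101.163.179.63
First usable = network + 1
Last usable = broadcast - 1
Range: 101.163.179.1 to 101.163.179.62


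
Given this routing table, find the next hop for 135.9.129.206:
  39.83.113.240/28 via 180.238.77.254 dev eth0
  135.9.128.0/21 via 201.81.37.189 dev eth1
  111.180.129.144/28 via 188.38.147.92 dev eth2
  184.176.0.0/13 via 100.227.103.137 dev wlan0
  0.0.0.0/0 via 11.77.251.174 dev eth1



Longest prefix match for 135.9.129.206:
  /28 39.83.113.240: no
  /21 135.9.128.0: MATCH
  /28 111.180.129.144: no
  /13 184.176.0.0: no
  /0 0.0.0.0: MATCH
Selected: next-hop 201.81.37.189 via eth1 (matched /21)


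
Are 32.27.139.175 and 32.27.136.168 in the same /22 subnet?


Mask: 255.255.252.0
32.27.139.175 AND mask = 32.27.136.0
32.27.136.168 AND mask = 32.27.136.0
Yes, same subnet (32.27.136.0)


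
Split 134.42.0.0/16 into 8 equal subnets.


New prefix = 16 + 3 = 19
Each subnet has 8192 addresses
  134.42.0.0/19
  134.42.32.0/19
  134.42.64.0/19
  134.42.96.0/19
  134.42.128.0/19
  134.42.160.0/19
  134.42.192.0/19
  134.42.224.0/19
Subnets: 134.42.0.0/19, 134.42.32.0/19, 134.42.64.0/19, 134.42.96.0/19, 134.42.128.0/19, 134.42.160.0/19, 134.42.192.0/19, 134.42.224.0/19


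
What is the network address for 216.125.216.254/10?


IP:   11011000.01111101.11011000.11111110
Mask: 11111111.11000000.00000000.00000000
AND operation:
Net:  11011000.01000000.00000000.00000000
Network: 216.64.0.0/10


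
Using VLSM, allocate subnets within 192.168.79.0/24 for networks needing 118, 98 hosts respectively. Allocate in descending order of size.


118 hosts -> /25 (126 usable): 192.168.79.0/25
98 hosts -> /25 (126 usable): 192.168.79.128/25
Allocation: 192.168.79.0/25 (118 hosts, 126 usable); 192.168.79.128/25 (98 hosts, 126 usable)


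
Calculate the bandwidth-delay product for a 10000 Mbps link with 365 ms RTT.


BDP = bandwidth * RTT
= 10000 Mbps * 365 ms
= 10000 * 1e6 * 365 / 1000 bits
= 3650000000 bits
= 456250000 bytes
= 445556.6406 KB
BDP = 3650000000 bits (456250000 bytes)


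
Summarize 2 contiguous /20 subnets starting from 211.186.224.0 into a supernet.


Original prefix: /20
Number of subnets: 2 = 2^1
New prefix = 20 - 1 = 19
Supernet: 211.186.224.0/19


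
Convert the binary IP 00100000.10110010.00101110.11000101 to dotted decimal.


00100000 = 32
10110010 = 178
00101110 = 46
11000101 = 197
IP: 32.178.46.197


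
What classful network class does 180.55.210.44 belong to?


First octet: 180
Binary: 10110100
10xxxxxx -> Class B (128-191)
Class B, default mask 255.255.0.0 (/16)


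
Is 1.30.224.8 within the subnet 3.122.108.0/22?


Subnet network: 3.122.108.0
Test IP AND mask: 1.30.224.0
No, 1.30.224.8 is not in 3.122.108.0/22


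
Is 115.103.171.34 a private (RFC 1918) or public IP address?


RFC 1918 private ranges:
  10.0.0.0/8 (10.0.0.0 - 10.255.255.255)
  172.16.0.0/12 (172.16.0.0 - 172.31.255.255)
  192.168.0.0/16 (192.168.0.0 - 192.168.255.255)
Public (not in any RFC 1918 range)


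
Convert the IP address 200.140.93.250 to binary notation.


200 = 11001000
140 = 10001100
93 = 01011101
250 = 11111010
Binary: 11001000.10001100.01011101.11111010


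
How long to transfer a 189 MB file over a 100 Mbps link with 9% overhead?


Effective throughput = 100 * (1 - 9/100) = 91 Mbps
File size in Mb = 189 * 8 = 1512 Mb
Time = 1512 / 91
Time = 16.6154 seconds


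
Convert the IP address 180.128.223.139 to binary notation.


180 = 10110100
128 = 10000000
223 = 11011111
139 = 10001011
Binary: 10110100.10000000.11011111.10001011


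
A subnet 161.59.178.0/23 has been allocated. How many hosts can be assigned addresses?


Host bits = 32 - 23 = 9
Total addresses = 2^9 = 512
Usable = total - 2 (network and broadcast)
Usable hosts: 510


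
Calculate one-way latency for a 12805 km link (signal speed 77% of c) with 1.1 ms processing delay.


Speed = 0.77 * 3e5 km/s = 231000 km/s
Propagation delay = 12805 / 231000 = 0.0554 s = 55.4329 ms
Processing delay = 1.1 ms
Total one-way latency = 56.5329 ms


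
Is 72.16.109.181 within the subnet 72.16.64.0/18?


Subnet network: 72.16.64.0
Test IP AND mask: 72.16.64.0
Yes, 72.16.109.181 is in 72.16.64.0/18


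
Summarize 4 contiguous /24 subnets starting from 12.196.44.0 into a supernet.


Original prefix: /24
Number of subnets: 4 = 2^2
New prefix = 24 - 2 = 22
Supernet: 12.196.44.0/22


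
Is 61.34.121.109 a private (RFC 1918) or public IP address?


RFC 1918 private ranges:
  10.0.0.0/8 (10.0.0.0 - 10.255.255.255)
  172.16.0.0/12 (172.16.0.0 - 172.31.255.255)
  192.168.0.0/16 (192.168.0.0 - 192.168.255.255)
Public (not in any RFC 1918 range)


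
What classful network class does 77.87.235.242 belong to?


First octet: 77
Binary: 01001101
0xxxxxxx -> Class A (1-126)
Class A, default mask 255.0.0.0 (/8)


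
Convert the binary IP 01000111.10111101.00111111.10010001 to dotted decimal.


01000111 = 71
10111101 = 189
00111111 = 63
10010001 = 145
IP: 71.189.63.145


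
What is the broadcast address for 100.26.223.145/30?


Network: 100.26.223.144/30
Host bits = 2
Set all host bits to 1:
Broadcast: 100.26.223.147


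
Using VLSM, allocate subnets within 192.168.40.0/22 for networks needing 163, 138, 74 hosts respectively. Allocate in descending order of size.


163 hosts -> /24 (254 usable): 192.168.40.0/24
138 hosts -> /24 (254 usable): 192.168.41.0/24
74 hosts -> /25 (126 usable): 192.168.42.0/25
Allocation: 192.168.40.0/24 (163 hosts, 254 usable); 192.168.41.0/24 (138 hosts, 254 usable); 192.168.42.0/25 (74 hosts, 126 usable)


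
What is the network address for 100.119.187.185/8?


IP:   01100100.01110111.10111011.10111001
Mask: 11111111.00000000.00000000.00000000
AND operation:
Net:  01100100.00000000.00000000.00000000
Network: 100.0.0.0/8


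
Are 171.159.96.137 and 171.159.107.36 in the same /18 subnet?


Mask: 255.255.192.0
171.159.96.137 AND mask = 171.159.64.0
171.159.107.36 AND mask = 171.159.64.0
Yes, same subnet (171.159.64.0)


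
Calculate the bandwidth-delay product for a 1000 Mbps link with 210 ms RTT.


BDP = bandwidth * RTT
= 1000 Mbps * 210 ms
= 1000 * 1e6 * 210 / 1000 bits
= 210000000 bits
= 26250000 bytes
= 25634.7656 KB
BDP = 210000000 bits (26250000 bytes)


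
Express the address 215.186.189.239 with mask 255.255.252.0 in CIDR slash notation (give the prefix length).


Binary: 11111111.11111111.11111100.00000000
Count leading 1s
Prefix: /22


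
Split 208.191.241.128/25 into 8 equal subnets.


New prefix = 25 + 3 = 28
Each subnet has 16 addresses
  208.191.241.128/28
  208.191.241.144/28
  208.191.241.160/28
  208.191.241.176/28
  208.191.241.192/28
  208.191.241.208/28
  208.191.241.224/28
  208.191.241.240/28
Subnets: 208.191.241.128/28, 208.191.241.144/28, 208.191.241.160/28, 208.191.241.176/28, 208.191.241.192/28, 208.191.241.208/28, 208.191.241.224/28, 208.191.241.240/28


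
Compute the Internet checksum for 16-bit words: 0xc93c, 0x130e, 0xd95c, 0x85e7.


Sum all words (with carry folding):
+ 0xc93c = 0xc93c
+ 0x130e = 0xdc4a
+ 0xd95c = 0xb5a7
+ 0x85e7 = 0x3b8f
One's complement: ~0x3b8f
Checksum = 0xc470


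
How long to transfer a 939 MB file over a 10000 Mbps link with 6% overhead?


Effective throughput = 10000 * (1 - 6/100) = 9400 Mbps
File size in Mb = 939 * 8 = 7512 Mb
Time = 7512 / 9400
Time = 0.7991 seconds


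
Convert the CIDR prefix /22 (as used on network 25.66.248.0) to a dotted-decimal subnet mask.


/22 means 22 network bits, 10 host bits
Binary: 11111111111111111111110000000000
Mask: 255.255.252.0


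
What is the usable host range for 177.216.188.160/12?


Network: 177.208.0.0
Broadcast: 177.223.255.255
First usable = network + 1
Last usable = broadcast - 1
Range: 177.208.0.1 to 177.223.255.254


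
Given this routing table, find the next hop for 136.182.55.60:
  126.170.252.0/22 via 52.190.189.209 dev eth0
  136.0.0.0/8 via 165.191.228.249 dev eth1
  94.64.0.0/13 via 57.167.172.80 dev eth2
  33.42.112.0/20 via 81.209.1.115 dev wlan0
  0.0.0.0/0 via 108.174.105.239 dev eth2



Longest prefix match for 136.182.55.60:
  /22 126.170.252.0: no
  /8 136.0.0.0: MATCH
  /13 94.64.0.0: no
  /20 33.42.112.0: no
  /0 0.0.0.0: MATCH
Selected: next-hop 165.191.228.249 via eth1 (matched /8)


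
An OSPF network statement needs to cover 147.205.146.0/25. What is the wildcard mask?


Subnet mask: 255.255.255.128
Wildcard = 255.255.255.255 - subnet mask
255 - 255 = 0
255 - 255 = 0
255 - 255 = 0
255 - 128 = 127
Wildcard: 0.0.0.127


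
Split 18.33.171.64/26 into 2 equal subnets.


New prefix = 26 + 1 = 27
Each subnet has 32 addresses
  18.33.171.64/27
  18.33.171.96/27
Subnets: 18.33.171.64/27, 18.33.171.96/27


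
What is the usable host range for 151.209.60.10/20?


Network: 151.209.48.0
Broadcast: 151.209.63.255
First usable = network + 1
Last usable = broadcast - 1
Range: 151.209.48.1 to 151.209.63.254


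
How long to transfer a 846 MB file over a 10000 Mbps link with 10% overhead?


Effective throughput = 10000 * (1 - 10/100) = 9000 Mbps
File size in Mb = 846 * 8 = 6768 Mb
Time = 6768 / 9000
Time = 0.752 seconds


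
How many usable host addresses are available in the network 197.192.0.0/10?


Host bits = 32 - 10 = 22
Total addresses = 2^22 = 4194304
Usable = total - 2 (network and broadcast)
Usable hosts: 4194302


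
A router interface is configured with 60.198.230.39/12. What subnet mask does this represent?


/12 means 12 network bits, 20 host bits
Binary: 11111111111100000000000000000000
Mask: 255.240.0.0


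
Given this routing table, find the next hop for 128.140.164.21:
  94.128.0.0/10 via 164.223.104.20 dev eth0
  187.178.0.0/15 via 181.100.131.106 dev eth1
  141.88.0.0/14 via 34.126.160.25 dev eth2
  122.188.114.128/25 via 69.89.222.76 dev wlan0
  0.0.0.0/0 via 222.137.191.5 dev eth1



Longest prefix match for 128.140.164.21:
  /10 94.128.0.0: no
  /15 187.178.0.0: no
  /14 141.88.0.0: no
  /25 122.188.114.128: no
  /0 0.0.0.0: MATCH
Selected: next-hop 222.137.191.5 via eth1 (matched /0)


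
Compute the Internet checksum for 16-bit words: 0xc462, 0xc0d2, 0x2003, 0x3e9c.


Sum all words (with carry folding):
+ 0xc462 = 0xc462
+ 0xc0d2 = 0x8535
+ 0x2003 = 0xa538
+ 0x3e9c = 0xe3d4
One's complement: ~0xe3d4
Checksum = 0x1c2b


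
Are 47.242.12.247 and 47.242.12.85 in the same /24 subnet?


Mask: 255.255.255.0
47.242.12.247 AND mask = 47.242.12.0
47.242.12.85 AND mask = 47.242.12.0
Yes, same subnet (47.242.12.0)


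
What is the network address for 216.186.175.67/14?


IP:   11011000.10111010.10101111.01000011
Mask: 11111111.11111100.00000000.00000000
AND operation:
Net:  11011000.10111000.00000000.00000000
Network: 216.184.0.0/14


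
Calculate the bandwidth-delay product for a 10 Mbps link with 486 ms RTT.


BDP = bandwidth * RTT
= 10 Mbps * 486 ms
= 10 * 1e6 * 486 / 1000 bits
= 4860000 bits
= 607500 bytes
= 593.2617 KB
BDP = 4860000 bits (607500 bytes)


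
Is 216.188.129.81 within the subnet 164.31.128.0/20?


Subnet network: 164.31.128.0
Test IP AND mask: 216.188.128.0
No, 216.188.129.81 is not in 164.31.128.0/20


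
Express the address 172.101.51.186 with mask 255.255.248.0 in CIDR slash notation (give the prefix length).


Binary: 11111111.11111111.11111000.00000000
Count leading 1s
Prefix: /21


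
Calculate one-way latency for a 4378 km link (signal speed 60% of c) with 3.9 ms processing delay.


Speed = 0.6 * 3e5 km/s = 180000 km/s
Propagation delay = 4378 / 180000 = 0.0243 s = 24.3222 ms
Processing delay = 3.9 ms
Total one-way latency = 28.2222 ms


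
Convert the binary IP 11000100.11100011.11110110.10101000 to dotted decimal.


11000100 = 196
11100011 = 227
11110110 = 246
10101000 = 168
IP: 196.227.246.168


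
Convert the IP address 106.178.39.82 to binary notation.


106 = 01101010
178 = 10110010
39 = 00100111
82 = 01010010
Binary: 01101010.10110010.00100111.01010010


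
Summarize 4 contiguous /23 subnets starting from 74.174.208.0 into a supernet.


Original prefix: /23
Number of subnets: 4 = 2^2
New prefix = 23 - 2 = 21
Supernet: 74.174.208.0/21


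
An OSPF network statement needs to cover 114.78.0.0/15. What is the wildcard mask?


Subnet mask: 255.254.0.0
Wildcard = 255.255.255.255 - subnet mask
255 - 255 = 0
255 - 254 = 1
255 - 0 = 255
255 - 0 = 255
Wildcard: 0.1.255.255


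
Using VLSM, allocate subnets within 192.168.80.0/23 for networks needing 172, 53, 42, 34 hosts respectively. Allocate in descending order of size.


172 hosts -> /24 (254 usable): 192.168.80.0/24
53 hosts -> /26 (62 usable): 192.168.81.0/26
42 hosts -> /26 (62 usable): 192.168.81.64/26
34 hosts -> /26 (62 usable): 192.168.81.128/26
Allocation: 192.168.80.0/24 (172 hosts, 254 usable); 192.168.81.0/26 (53 hosts, 62 usable); 192.168.81.64/26 (42 hosts, 62 usable); 192.168.81.128/26 (34 hosts, 62 usable)


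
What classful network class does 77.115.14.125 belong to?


First octet: 77
Binary: 01001101
0xxxxxxx -> Class A (1-126)
Class A, default mask 255.0.0.0 (/8)


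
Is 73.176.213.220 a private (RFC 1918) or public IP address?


RFC 1918 private ranges:
  10.0.0.0/8 (10.0.0.0 - 10.255.255.255)
  172.16.0.0/12 (172.16.0.0 - 172.31.255.255)
  192.168.0.0/16 (192.168.0.0 - 192.168.255.255)
Public (not in any RFC 1918 range)


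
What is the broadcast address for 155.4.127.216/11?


Network: 155.0.0.0/11
Host bits = 21
Set all host bits to 1:
Broadcast: 155.31.255.255


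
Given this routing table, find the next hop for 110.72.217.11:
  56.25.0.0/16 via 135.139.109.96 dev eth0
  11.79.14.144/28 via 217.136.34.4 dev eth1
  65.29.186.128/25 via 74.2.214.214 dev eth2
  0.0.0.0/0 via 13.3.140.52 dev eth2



Longest prefix match for 110.72.217.11:
  /16 56.25.0.0: no
  /28 11.79.14.144: no
  /25 65.29.186.128: no
  /0 0.0.0.0: MATCH
Selected: next-hop 13.3.140.52 via eth2 (matched /0)


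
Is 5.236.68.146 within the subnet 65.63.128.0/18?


Subnet network: 65.63.128.0
Test IP AND mask: 5.236.64.0
No, 5.236.68.146 is not in 65.63.128.0/18


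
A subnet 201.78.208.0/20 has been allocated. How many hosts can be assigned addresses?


Host bits = 32 - 20 = 12
Total addresses = 2^12 = 4096
Usable = total - 2 (network and broadcast)
Usable hosts: 4094


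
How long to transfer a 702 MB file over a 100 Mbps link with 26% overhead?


Effective throughput = 100 * (1 - 26/100) = 74 Mbps
File size in Mb = 702 * 8 = 5616 Mb
Time = 5616 / 74
Time = 75.8919 seconds


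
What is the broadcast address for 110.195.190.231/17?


Network: 110.195.128.0/17
Host bits = 15
Set all host bits to 1:
Broadcast: 110.195.255.255


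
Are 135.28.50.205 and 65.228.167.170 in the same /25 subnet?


Mask: 255.255.255.128
135.28.50.205 AND mask = 135.28.50.128
65.228.167.170 AND mask = 65.228.167.128
No, different subnets (135.28.50.128 vs 65.228.167.128)


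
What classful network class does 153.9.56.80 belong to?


First octet: 153
Binary: 10011001
10xxxxxx -> Class B (128-191)
Class B, default mask 255.255.0.0 (/16)


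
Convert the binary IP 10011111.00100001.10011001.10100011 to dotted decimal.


10011111 = 159
00100001 = 33
10011001 = 153
10100011 = 163
IP: 159.33.153.163


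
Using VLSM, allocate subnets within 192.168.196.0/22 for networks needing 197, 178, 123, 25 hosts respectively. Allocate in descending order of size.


197 hosts -> /24 (254 usable): 192.168.196.0/24
178 hosts -> /24 (254 usable): 192.168.197.0/24
123 hosts -> /25 (126 usable): 192.168.198.0/25
25 hosts -> /27 (30 usable): 192.168.198.128/27
Allocation: 192.168.196.0/24 (197 hosts, 254 usable); 192.168.197.0/24 (178 hosts, 254 usable); 192.168.198.0/25 (123 hosts, 126 usable); 192.168.198.128/27 (25 hosts, 30 usable)


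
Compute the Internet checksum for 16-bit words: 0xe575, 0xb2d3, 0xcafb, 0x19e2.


Sum all words (with carry folding):
+ 0xe575 = 0xe575
+ 0xb2d3 = 0x9849
+ 0xcafb = 0x6345
+ 0x19e2 = 0x7d27
One's complement: ~0x7d27
Checksum = 0x82d8


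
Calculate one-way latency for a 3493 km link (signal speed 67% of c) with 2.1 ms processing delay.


Speed = 0.67 * 3e5 km/s = 201000 km/s
Propagation delay = 3493 / 201000 = 0.0174 s = 17.3781 ms
Processing delay = 2.1 ms
Total one-way latency = 19.4781 ms


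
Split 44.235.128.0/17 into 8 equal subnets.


New prefix = 17 + 3 = 20
Each subnet has 4096 addresses
  44.235.128.0/20
  44.235.144.0/20
  44.235.160.0/20
  44.235.176.0/20
  44.235.192.0/20
  44.235.208.0/20
  44.235.224.0/20
  44.235.240.0/20
Subnets: 44.235.128.0/20, 44.235.144.0/20, 44.235.160.0/20, 44.235.176.0/20, 44.235.192.0/20, 44.235.208.0/20, 44.235.224.0/20, 44.235.240.0/20


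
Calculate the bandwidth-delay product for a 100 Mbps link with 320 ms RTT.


BDP = bandwidth * RTT
= 100 Mbps * 320 ms
= 100 * 1e6 * 320 / 1000 bits
= 32000000 bits
= 4000000 bytes
= 3906.25 KB
BDP = 32000000 bits (4000000 bytes)


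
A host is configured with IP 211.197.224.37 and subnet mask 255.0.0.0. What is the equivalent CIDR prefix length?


Binary: 11111111.00000000.00000000.00000000
Count leading 1s
Prefix: /8


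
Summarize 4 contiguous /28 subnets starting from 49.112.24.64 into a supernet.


Original prefix: /28
Number of subnets: 4 = 2^2
New prefix = 28 - 2 = 26
Supernet: 49.112.24.64/26


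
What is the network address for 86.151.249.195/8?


IP:   01010110.10010111.11111001.11000011
Mask: 11111111.00000000.00000000.00000000
AND operation:
Net:  01010110.00000000.00000000.00000000
Network: 86.0.0.0/8


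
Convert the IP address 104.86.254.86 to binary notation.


104 = 01101000
86 = 01010110
254 = 11111110
86 = 01010110
Binary: 01101000.01010110.11111110.01010110


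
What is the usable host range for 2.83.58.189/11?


Network: 2.64.0.0
Broadcast: 2.95.255.255
First usable = network + 1
Last usable = broadcast - 1
Range: 2.64.0.1 to 2.95.255.254


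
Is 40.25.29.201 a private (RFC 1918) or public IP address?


RFC 1918 private ranges:
  10.0.0.0/8 (10.0.0.0 - 10.255.255.255)
  172.16.0.0/12 (172.16.0.0 - 172.31.255.255)
  192.168.0.0/16 (192.168.0.0 - 192.168.255.255)
Public (not in any RFC 1918 range)


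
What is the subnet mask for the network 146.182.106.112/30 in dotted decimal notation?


/30 means 30 network bits, 2 host bits
Binary: 11111111111111111111111111111100
Mask: 255.255.255.252


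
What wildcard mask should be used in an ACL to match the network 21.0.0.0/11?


Subnet mask: 255.224.0.0
Wildcard = 255.255.255.255 - subnet mask
255 - 255 = 0
255 - 224 = 31
255 - 0 = 255
255 - 0 = 255
Wildcard: 0.31.255.255


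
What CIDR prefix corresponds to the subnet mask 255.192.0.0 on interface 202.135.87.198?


Binary: 11111111.11000000.00000000.00000000
Count leading 1s
Prefix: /10


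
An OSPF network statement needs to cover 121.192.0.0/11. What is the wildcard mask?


Subnet mask: 255.224.0.0
Wildcard = 255.255.255.255 - subnet mask
255 - 255 = 0
255 - 224 = 31
255 - 0 = 255
255 - 0 = 255
Wildcard: 0.31.255.255


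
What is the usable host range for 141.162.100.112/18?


Network: 141.162.64.0
Broadcast: 141.162.127.255
First usable = network + 1
Last usable = broadcast - 1
Range: 141.162.64.1 to 141.162.127.254


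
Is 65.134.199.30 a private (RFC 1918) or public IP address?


RFC 1918 private ranges:
  10.0.0.0/8 (10.0.0.0 - 10.255.255.255)
  172.16.0.0/12 (172.16.0.0 - 172.31.255.255)
  192.168.0.0/16 (192.168.0.0 - 192.168.255.255)
Public (not in any RFC 1918 range)


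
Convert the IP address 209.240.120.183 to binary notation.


209 = 11010001
240 = 11110000
120 = 01111000
183 = 10110111
Binary: 11010001.11110000.01111000.10110111


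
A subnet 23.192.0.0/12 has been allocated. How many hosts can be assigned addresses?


Host bits = 32 - 12 = 20
Total addresses = 2^20 = 1048576
Usable = total - 2 (network and broadcast)
Usable hosts: 1048574


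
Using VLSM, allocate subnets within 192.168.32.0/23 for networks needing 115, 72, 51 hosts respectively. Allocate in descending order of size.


115 hosts -> /25 (126 usable): 192.168.32.0/25
72 hosts -> /25 (126 usable): 192.168.32.128/25
51 hosts -> /26 (62 usable): 192.168.33.0/26
Allocation: 192.168.32.0/25 (115 hosts, 126 usable); 192.168.32.128/25 (72 hosts, 126 usable); 192.168.33.0/26 (51 hosts, 62 usable)


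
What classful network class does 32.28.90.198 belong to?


First octet: 32
Binary: 00100000
0xxxxxxx -> Class A (1-126)
Class A, default mask 255.0.0.0 (/8)


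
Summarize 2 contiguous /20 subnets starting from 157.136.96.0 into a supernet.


Original prefix: /20
Number of subnets: 2 = 2^1
New prefix = 20 - 1 = 19
Supernet: 157.136.96.0/19


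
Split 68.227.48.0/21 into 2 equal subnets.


New prefix = 21 + 1 = 22
Each subnet has 1024 addresses
  68.227.48.0/22
  68.227.52.0/22
Subnets: 68.227.48.0/22, 68.227.52.0/22


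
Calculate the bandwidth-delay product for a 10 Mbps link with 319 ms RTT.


BDP = bandwidth * RTT
= 10 Mbps * 319 ms
= 10 * 1e6 * 319 / 1000 bits
= 3190000 bits
= 398750 bytes
= 389.4043 KB
BDP = 3190000 bits (398750 bytes)


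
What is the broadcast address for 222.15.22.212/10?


Network: 222.0.0.0/10
Host bits = 22
Set all host bits to 1:
Broadcast: 222.63.255.255


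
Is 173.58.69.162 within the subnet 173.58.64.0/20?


Subnet network: 173.58.64.0
Test IP AND mask: 173.58.64.0
Yes, 173.58.69.162 is in 173.58.64.0/20


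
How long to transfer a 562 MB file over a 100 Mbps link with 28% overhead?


Effective throughput = 100 * (1 - 28/100) = 72 Mbps
File size in Mb = 562 * 8 = 4496 Mb
Time = 4496 / 72
Time = 62.4444 seconds


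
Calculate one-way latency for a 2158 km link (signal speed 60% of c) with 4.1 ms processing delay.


Speed = 0.6 * 3e5 km/s = 180000 km/s
Propagation delay = 2158 / 180000 = 0.012 s = 11.9889 ms
Processing delay = 4.1 ms
Total one-way latency = 16.0889 ms


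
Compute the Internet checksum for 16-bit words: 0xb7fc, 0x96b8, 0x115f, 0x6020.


Sum all words (with carry folding):
+ 0xb7fc = 0xb7fc
+ 0x96b8 = 0x4eb5
+ 0x115f = 0x6014
+ 0x6020 = 0xc034
One's complement: ~0xc034
Checksum = 0x3fcb


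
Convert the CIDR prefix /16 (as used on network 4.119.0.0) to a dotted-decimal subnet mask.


/16 means 16 network bits, 16 host bits
Binary: 11111111111111110000000000000000
Mask: 255.255.0.0


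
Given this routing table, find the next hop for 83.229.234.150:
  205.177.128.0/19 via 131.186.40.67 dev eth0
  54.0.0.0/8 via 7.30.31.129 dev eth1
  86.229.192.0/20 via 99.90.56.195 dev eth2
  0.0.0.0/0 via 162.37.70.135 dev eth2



Longest prefix match for 83.229.234.150:
  /19 205.177.128.0: no
  /8 54.0.0.0: no
  /20 86.229.192.0: no
  /0 0.0.0.0: MATCH
Selected: next-hop 162.37.70.135 via eth2 (matched /0)


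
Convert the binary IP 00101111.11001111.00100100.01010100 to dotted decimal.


00101111 = 47
11001111 = 207
00100100 = 36
01010100 = 84
IP: 47.207.36.84


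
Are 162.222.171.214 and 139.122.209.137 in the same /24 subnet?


Mask: 255.255.255.0
162.222.171.214 AND mask = 162.222.171.0
139.122.209.137 AND mask = 139.122.209.0
No, different subnets (162.222.171.0 vs 139.122.209.0)


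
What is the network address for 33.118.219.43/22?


IP:   00100001.01110110.11011011.00101011
Mask: 11111111.11111111.11111100.00000000
AND operation:
Net:  00100001.01110110.11011000.00000000
Network: 33.118.216.0/22


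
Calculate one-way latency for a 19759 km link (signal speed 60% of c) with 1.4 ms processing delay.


Speed = 0.6 * 3e5 km/s = 180000 km/s
Propagation delay = 19759 / 180000 = 0.1098 s = 109.7722 ms
Processing delay = 1.4 ms
Total one-way latency = 111.1722 ms


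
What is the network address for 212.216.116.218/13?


IP:   11010100.11011000.01110100.11011010
Mask: 11111111.11111000.00000000.00000000
AND operation:
Net:  11010100.11011000.00000000.00000000
Network: 212.216.0.0/13


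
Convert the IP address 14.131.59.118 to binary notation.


14 = 00001110
131 = 10000011
59 = 00111011
118 = 01110110
Binary: 00001110.10000011.00111011.01110110


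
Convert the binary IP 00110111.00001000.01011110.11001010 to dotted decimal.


00110111 = 55
00001000 = 8
01011110 = 94
11001010 = 202
IP: 55.8.94.202


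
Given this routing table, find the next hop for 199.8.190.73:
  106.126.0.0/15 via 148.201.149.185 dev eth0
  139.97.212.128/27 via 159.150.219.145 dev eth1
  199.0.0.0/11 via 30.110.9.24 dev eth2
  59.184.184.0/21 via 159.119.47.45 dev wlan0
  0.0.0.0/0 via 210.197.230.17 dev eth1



Longest prefix match for 199.8.190.73:
  /15 106.126.0.0: no
  /27 139.97.212.128: no
  /11 199.0.0.0: MATCH
  /21 59.184.184.0: no
  /0 0.0.0.0: MATCH
Selected: next-hop 30.110.9.24 via eth2 (matched /11)


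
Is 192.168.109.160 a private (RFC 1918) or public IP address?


RFC 1918 private ranges:
  10.0.0.0/8 (10.0.0.0 - 10.255.255.255)
  172.16.0.0/12 (172.16.0.0 - 172.31.255.255)
  192.168.0.0/16 (192.168.0.0 - 192.168.255.255)
Private (in 192.168.0.0/16)


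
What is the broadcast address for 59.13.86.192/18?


Network: 59.13.64.0/18
Host bits = 14
Set all host bits to 1:
Broadcast: 59.13.127.255


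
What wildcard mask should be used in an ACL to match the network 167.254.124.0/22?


Subnet mask: 255.255.252.0
Wildcard = 255.255.255.255 - subnet mask
255 - 255 = 0
255 - 255 = 0
255 - 252 = 3
255 - 0 = 255
Wildcard: 0.0.3.255


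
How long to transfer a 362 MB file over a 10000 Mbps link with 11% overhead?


Effective throughput = 10000 * (1 - 11/100) = 8900 Mbps
File size in Mb = 362 * 8 = 2896 Mb
Time = 2896 / 8900
Time = 0.3254 seconds


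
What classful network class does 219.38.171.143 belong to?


First octet: 219
Binary: 11011011
110xxxxx -> Class C (192-223)
Class C, default mask 255.255.255.0 (/24)


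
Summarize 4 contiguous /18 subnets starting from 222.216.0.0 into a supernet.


Original prefix: /18
Number of subnets: 4 = 2^2
New prefix = 18 - 2 = 16
Supernet: 222.216.0.0/16


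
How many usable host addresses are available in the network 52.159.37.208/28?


Host bits = 32 - 28 = 4
Total addresses = 2^4 = 16
Usable = total - 2 (network and broadcast)
Usable hosts: 14


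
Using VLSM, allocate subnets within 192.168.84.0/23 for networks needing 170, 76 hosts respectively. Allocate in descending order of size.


170 hosts -> /24 (254 usable): 192.168.84.0/24
76 hosts -> /25 (126 usable): 192.168.85.0/25
Allocation: 192.168.84.0/24 (170 hosts, 254 usable); 192.168.85.0/25 (76 hosts, 126 usable)


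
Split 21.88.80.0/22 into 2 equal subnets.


New prefix = 22 + 1 = 23
Each subnet has 512 addresses
  21.88.80.0/23
  21.88.82.0/23
Subnets: 21.88.80.0/23, 21.88.82.0/23


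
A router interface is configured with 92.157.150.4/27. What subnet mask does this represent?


/27 means 27 network bits, 5 host bits
Binary: 11111111111111111111111111100000
Mask: 255.255.255.224


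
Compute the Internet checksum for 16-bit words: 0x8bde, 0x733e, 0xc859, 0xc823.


Sum all words (with carry folding):
+ 0x8bde = 0x8bde
+ 0x733e = 0xff1c
+ 0xc859 = 0xc776
+ 0xc823 = 0x8f9a
One's complement: ~0x8f9a
Checksum = 0x7065


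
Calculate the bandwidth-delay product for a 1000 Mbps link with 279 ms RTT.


BDP = bandwidth * RTT
= 1000 Mbps * 279 ms
= 1000 * 1e6 * 279 / 1000 bits
= 279000000 bits
= 34875000 bytes
= 34057.6172 KB
BDP = 279000000 bits (34875000 bytes)


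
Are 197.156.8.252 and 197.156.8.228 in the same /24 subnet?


Mask: 255.255.255.0
197.156.8.252 AND mask = 197.156.8.0
197.156.8.228 AND mask = 197.156.8.0
Yes, same subnet (197.156.8.0)


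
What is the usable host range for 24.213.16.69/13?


Network: 24.208.0.0
Broadcast: 24.215.255.255
First usable = network + 1
Last usable = broadcast - 1
Range: 24.208.0.1 to 24.215.255.254


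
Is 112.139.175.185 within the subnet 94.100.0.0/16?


Subnet network: 94.100.0.0
Test IP AND mask: 112.139.0.0
No, 112.139.175.185 is not in 94.100.0.0/16


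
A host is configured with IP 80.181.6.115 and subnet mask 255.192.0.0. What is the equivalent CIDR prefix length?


Binary: 11111111.11000000.00000000.00000000
Count leading 1s
Prefix: /10


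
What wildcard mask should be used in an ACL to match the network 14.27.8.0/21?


Subnet mask: 255.255.248.0
Wildcard = 255.255.255.255 - subnet mask
255 - 255 = 0
255 - 255 = 0
255 - 248 = 7
255 - 0 = 255
Wildcard: 0.0.7.255


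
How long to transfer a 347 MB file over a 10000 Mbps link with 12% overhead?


Effective throughput = 10000 * (1 - 12/100) = 8800 Mbps
File size in Mb = 347 * 8 = 2776 Mb
Time = 2776 / 8800
Time = 0.3155 seconds


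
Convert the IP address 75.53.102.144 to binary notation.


75 = 01001011
53 = 00110101
102 = 01100110
144 = 10010000
Binary: 01001011.00110101.01100110.10010000


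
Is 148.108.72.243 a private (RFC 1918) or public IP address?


RFC 1918 private ranges:
  10.0.0.0/8 (10.0.0.0 - 10.255.255.255)
  172.16.0.0/12 (172.16.0.0 - 172.31.255.255)
  192.168.0.0/16 (192.168.0.0 - 192.168.255.255)
Public (not in any RFC 1918 range)


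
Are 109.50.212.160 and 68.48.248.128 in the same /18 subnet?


Mask: 255.255.192.0
109.50.212.160 AND mask = 109.50.192.0
68.48.248.128 AND mask = 68.48.192.0
No, different subnets (109.50.192.0 vs 68.48.192.0)


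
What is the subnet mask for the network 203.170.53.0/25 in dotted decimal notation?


/25 means 25 network bits, 7 host bits
Binary: 11111111111111111111111110000000
Mask: 255.255.255.128


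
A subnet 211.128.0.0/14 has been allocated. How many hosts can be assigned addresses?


Host bits = 32 - 14 = 18
Total addresses = 2^18 = 262144
Usable = total - 2 (network and broadcast)
Usable hosts: 262142


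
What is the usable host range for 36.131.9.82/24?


Network: 36.131.9.0
Broadcast: 36.131.9.255
First usable = network + 1
Last usable = broadcast - 1
Range: 36.131.9.1 to 36.131.9.254


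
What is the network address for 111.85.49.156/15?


IP:   01101111.01010101.00110001.10011100
Mask: 11111111.11111110.00000000.00000000
AND operation:
Net:  01101111.01010100.00000000.00000000
Network: 111.84.0.0/15


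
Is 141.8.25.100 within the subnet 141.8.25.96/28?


Subnet network: 141.8.25.96
Test IP AND mask: 141.8.25.96
Yes, 141.8.25.100 is in 141.8.25.96/28


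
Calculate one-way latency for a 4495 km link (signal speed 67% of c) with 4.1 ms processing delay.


Speed = 0.67 * 3e5 km/s = 201000 km/s
Propagation delay = 4495 / 201000 = 0.0224 s = 22.3632 ms
Processing delay = 4.1 ms
Total one-way latency = 26.4632 ms


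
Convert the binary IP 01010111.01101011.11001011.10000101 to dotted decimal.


01010111 = 87
01101011 = 107
11001011 = 203
10000101 = 133
IP: 87.107.203.133


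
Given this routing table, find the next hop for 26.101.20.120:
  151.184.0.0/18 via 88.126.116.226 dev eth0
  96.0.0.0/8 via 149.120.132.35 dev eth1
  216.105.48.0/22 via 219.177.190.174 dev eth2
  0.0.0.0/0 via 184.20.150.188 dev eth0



Longest prefix match for 26.101.20.120:
  /18 151.184.0.0: no
  /8 96.0.0.0: no
  /22 216.105.48.0: no
  /0 0.0.0.0: MATCH
Selected: next-hop 184.20.150.188 via eth0 (matched /0)


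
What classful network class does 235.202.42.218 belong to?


First octet: 235
Binary: 11101011
1110xxxx -> Class D (224-239)
Class D (multicast), default mask N/A


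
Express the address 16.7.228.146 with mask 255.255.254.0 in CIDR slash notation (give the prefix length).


Binary: 11111111.11111111.11111110.00000000
Count leading 1s
Prefix: /23


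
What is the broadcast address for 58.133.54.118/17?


Network: 58.133.0.0/17
Host bits = 15
Set all host bits to 1:
Broadcast: 58.133.127.255


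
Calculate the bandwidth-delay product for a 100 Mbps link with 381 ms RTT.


BDP = bandwidth * RTT
= 100 Mbps * 381 ms
= 100 * 1e6 * 381 / 1000 bits
= 38100000 bits
= 4762500 bytes
= 4650.8789 KB
BDP = 38100000 bits (4762500 bytes)


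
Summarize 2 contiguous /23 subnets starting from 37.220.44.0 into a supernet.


Original prefix: /23
Number of subnets: 2 = 2^1
New prefix = 23 - 1 = 22
Supernet: 37.220.44.0/22


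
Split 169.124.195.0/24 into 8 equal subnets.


New prefix = 24 + 3 = 27
Each subnet has 32 addresses
  169.124.195.0/27
  169.124.195.32/27
  169.124.195.64/27
  169.124.195.96/27
  169.124.195.128/27
  169.124.195.160/27
  169.124.195.192/27
  169.124.195.224/27
Subnets: 169.124.195.0/27, 169.124.195.32/27, 169.124.195.64/27, 169.124.195.96/27, 169.124.195.128/27, 169.124.195.160/27, 169.124.195.192/27, 169.124.195.224/27


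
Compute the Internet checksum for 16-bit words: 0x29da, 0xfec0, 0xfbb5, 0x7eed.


Sum all words (with carry folding):
+ 0x29da = 0x29da
+ 0xfec0 = 0x289b
+ 0xfbb5 = 0x2451
+ 0x7eed = 0xa33e
One's complement: ~0xa33e
Checksum = 0x5cc1


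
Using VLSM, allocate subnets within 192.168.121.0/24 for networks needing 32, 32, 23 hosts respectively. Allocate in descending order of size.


32 hosts -> /26 (62 usable): 192.168.121.0/26
32 hosts -> /26 (62 usable): 192.168.121.64/26
23 hosts -> /27 (30 usable): 192.168.121.128/27
Allocation: 192.168.121.0/26 (32 hosts, 62 usable); 192.168.121.64/26 (32 hosts, 62 usable); 192.168.121.128/27 (23 hosts, 30 usable)


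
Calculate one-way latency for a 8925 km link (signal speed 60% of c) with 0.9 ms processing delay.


Speed = 0.6 * 3e5 km/s = 180000 km/s
Propagation delay = 8925 / 180000 = 0.0496 s = 49.5833 ms
Processing delay = 0.9 ms
Total one-way latency = 50.4833 ms


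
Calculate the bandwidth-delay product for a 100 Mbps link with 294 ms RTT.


BDP = bandwidth * RTT
= 100 Mbps * 294 ms
= 100 * 1e6 * 294 / 1000 bits
= 29400000 bits
= 3675000 bytes
= 3588.8672 KB
BDP = 29400000 bits (3675000 bytes)


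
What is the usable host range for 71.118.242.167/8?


Network: 71.0.0.0
Broadcast: 71.255.255.255
First usable = network + 1
Last usable = broadcast - 1
Range: 71.0.0.1 to 71.255.255.254


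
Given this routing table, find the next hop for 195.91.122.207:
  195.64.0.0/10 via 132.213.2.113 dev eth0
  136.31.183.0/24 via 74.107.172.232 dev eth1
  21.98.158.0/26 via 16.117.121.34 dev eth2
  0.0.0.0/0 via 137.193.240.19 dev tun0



Longest prefix match for 195.91.122.207:
  /10 195.64.0.0: MATCH
  /24 136.31.183.0: no
  /26 21.98.158.0: no
  /0 0.0.0.0: MATCH
Selected: next-hop 132.213.2.113 via eth0 (matched /10)


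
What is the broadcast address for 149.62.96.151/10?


Network: 149.0.0.0/10
Host bits = 22
Set all host bits to 1:
Broadcast: 149.63.255.255


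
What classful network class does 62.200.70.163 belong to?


First octet: 62
Binary: 00111110
0xxxxxxx -> Class A (1-126)
Class A, default mask 255.0.0.0 (/8)


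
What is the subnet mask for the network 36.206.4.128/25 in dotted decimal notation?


/25 means 25 network bits, 7 host bits
Binary: 11111111111111111111111110000000
Mask: 255.255.255.128
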